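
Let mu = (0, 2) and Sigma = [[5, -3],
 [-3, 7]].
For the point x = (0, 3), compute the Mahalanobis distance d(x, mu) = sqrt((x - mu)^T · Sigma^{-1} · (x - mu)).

Step 1 — centre the observation: (x - mu) = (0, 1).

Step 2 — invert Sigma. det(Sigma) = 5·7 - (-3)² = 26.
  Sigma^{-1} = (1/det) · [[d, -b], [-b, a]] = [[0.2692, 0.1154],
 [0.1154, 0.1923]].

Step 3 — form the quadratic (x - mu)^T · Sigma^{-1} · (x - mu):
  Sigma^{-1} · (x - mu) = (0.1154, 0.1923).
  (x - mu)^T · [Sigma^{-1} · (x - mu)] = (0)·(0.1154) + (1)·(0.1923) = 0.1923.

Step 4 — take square root: d = √(0.1923) ≈ 0.4385.

d(x, mu) = √(0.1923) ≈ 0.4385


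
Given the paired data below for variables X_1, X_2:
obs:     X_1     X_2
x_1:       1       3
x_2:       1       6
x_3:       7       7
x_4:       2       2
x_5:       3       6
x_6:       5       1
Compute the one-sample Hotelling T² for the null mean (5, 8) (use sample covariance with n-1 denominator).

Step 1 — sample mean vector:
  mean(X_1) = (1 + 1 + 7 + 2 + 3 + 5) / 6 = 19/6 = 3.1667
  mean(X_2) = (3 + 6 + 7 + 2 + 6 + 1) / 6 = 25/6 = 4.1667
  x̄ = (3.1667, 4.1667),  deviation x̄ - mu_0 = (3.1667, 4.1667) - (5, 8) = (-1.8333, -3.8333).

Step 2 — sample covariance matrix, S[i,j] = (1/(n-1)) · Σ_k (x_{k,i} - mean_i) · (x_{k,j} - mean_j), divisor n-1 = 5:
  S[X_1,X_1] = ((-2.1667)·(-2.1667) + (-2.1667)·(-2.1667) + (3.8333)·(3.8333) + (-1.1667)·(-1.1667) + (-0.1667)·(-0.1667) + (1.8333)·(1.8333)) / 5 = 28.8333/5 = 5.7667
  S[X_1,X_2] = ((-2.1667)·(-1.1667) + (-2.1667)·(1.8333) + (3.8333)·(2.8333) + (-1.1667)·(-2.1667) + (-0.1667)·(1.8333) + (1.8333)·(-3.1667)) / 5 = 5.8333/5 = 1.1667
  S[X_2,X_2] = ((-1.1667)·(-1.1667) + (1.8333)·(1.8333) + (2.8333)·(2.8333) + (-2.1667)·(-2.1667) + (1.8333)·(1.8333) + (-3.1667)·(-3.1667)) / 5 = 30.8333/5 = 6.1667
  S = [[5.7667, 1.1667],
 [1.1667, 6.1667]].

Step 3 — invert S. det(S) = 5.7667·6.1667 - (1.1667)² = 34.2.
  S^{-1} = (1/det) · [[d, -b], [-b, a]] = [[0.1803, -0.0341],
 [-0.0341, 0.1686]].

Step 4 — quadratic form (x̄ - mu_0)^T · S^{-1} · (x̄ - mu_0):
  S^{-1} · (x̄ - mu_0) = (-0.1998, -0.5838),
  (x̄ - mu_0)^T · [...] = (-1.8333)·(-0.1998) + (-3.8333)·(-0.5838) = 2.6043.

Step 5 — scale by n: T² = 6 · 2.6043 = 15.6257.

T² ≈ 15.6257


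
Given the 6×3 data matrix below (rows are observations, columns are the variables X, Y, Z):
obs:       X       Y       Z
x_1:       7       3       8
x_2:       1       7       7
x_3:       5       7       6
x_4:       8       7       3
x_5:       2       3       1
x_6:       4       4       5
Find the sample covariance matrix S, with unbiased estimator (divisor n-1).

Step 1 — column means:
  mean(X) = (7 + 1 + 5 + 8 + 2 + 4) / 6 = 27/6 = 4.5
  mean(Y) = (3 + 7 + 7 + 7 + 3 + 4) / 6 = 31/6 = 5.1667
  mean(Z) = (8 + 7 + 6 + 3 + 1 + 5) / 6 = 30/6 = 5

Step 2 — sample covariance S[i,j] = (1/(n-1)) · Σ_k (x_{k,i} - mean_i) · (x_{k,j} - mean_j), with n-1 = 5.
  S[X,X] = ((2.5)·(2.5) + (-3.5)·(-3.5) + (0.5)·(0.5) + (3.5)·(3.5) + (-2.5)·(-2.5) + (-0.5)·(-0.5)) / 5 = 37.5/5 = 7.5
  S[X,Y] = ((2.5)·(-2.1667) + (-3.5)·(1.8333) + (0.5)·(1.8333) + (3.5)·(1.8333) + (-2.5)·(-2.1667) + (-0.5)·(-1.1667)) / 5 = 1.5/5 = 0.3
  S[X,Z] = ((2.5)·(3) + (-3.5)·(2) + (0.5)·(1) + (3.5)·(-2) + (-2.5)·(-4) + (-0.5)·(0)) / 5 = 4/5 = 0.8
  S[Y,Y] = ((-2.1667)·(-2.1667) + (1.8333)·(1.8333) + (1.8333)·(1.8333) + (1.8333)·(1.8333) + (-2.1667)·(-2.1667) + (-1.1667)·(-1.1667)) / 5 = 20.8333/5 = 4.1667
  S[Y,Z] = ((-2.1667)·(3) + (1.8333)·(2) + (1.8333)·(1) + (1.8333)·(-2) + (-2.1667)·(-4) + (-1.1667)·(0)) / 5 = 4/5 = 0.8
  S[Z,Z] = ((3)·(3) + (2)·(2) + (1)·(1) + (-2)·(-2) + (-4)·(-4) + (0)·(0)) / 5 = 34/5 = 6.8

S is symmetric (S[j,i] = S[i,j]). Assembling:

S = [[7.5, 0.3, 0.8],
 [0.3, 4.1667, 0.8],
 [0.8, 0.8, 6.8]]


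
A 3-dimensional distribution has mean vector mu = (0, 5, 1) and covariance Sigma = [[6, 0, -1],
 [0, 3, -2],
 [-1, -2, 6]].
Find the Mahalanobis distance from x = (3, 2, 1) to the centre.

Step 1 — centre the observation: (x - mu) = (3, -3, 0).

Step 2 — invert Sigma (cofactor / det for 3×3, or solve directly):
  Sigma^{-1} = [[0.1728, 0.0247, 0.037],
 [0.0247, 0.4321, 0.1481],
 [0.037, 0.1481, 0.2222]].

Step 3 — form the quadratic (x - mu)^T · Sigma^{-1} · (x - mu):
  Sigma^{-1} · (x - mu) = (0.4444, -1.2222, -0.3333).
  (x - mu)^T · [Sigma^{-1} · (x - mu)] = (3)·(0.4444) + (-3)·(-1.2222) + (0)·(-0.3333) = 5.

Step 4 — take square root: d = √(5) ≈ 2.2361.

d(x, mu) = √(5) ≈ 2.2361


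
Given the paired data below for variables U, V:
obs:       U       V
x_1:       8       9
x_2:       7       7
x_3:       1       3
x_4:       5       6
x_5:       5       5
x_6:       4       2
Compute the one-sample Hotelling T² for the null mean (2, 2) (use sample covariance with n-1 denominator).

Step 1 — sample mean vector:
  mean(U) = (8 + 7 + 1 + 5 + 5 + 4) / 6 = 30/6 = 5
  mean(V) = (9 + 7 + 3 + 6 + 5 + 2) / 6 = 32/6 = 5.3333
  x̄ = (5, 5.3333),  deviation x̄ - mu_0 = (5, 5.3333) - (2, 2) = (3, 3.3333).

Step 2 — sample covariance matrix, S[i,j] = (1/(n-1)) · Σ_k (x_{k,i} - mean_i) · (x_{k,j} - mean_j), divisor n-1 = 5:
  S[U,U] = ((3)·(3) + (2)·(2) + (-4)·(-4) + (0)·(0) + (0)·(0) + (-1)·(-1)) / 5 = 30/5 = 6
  S[U,V] = ((3)·(3.6667) + (2)·(1.6667) + (-4)·(-2.3333) + (0)·(0.6667) + (0)·(-0.3333) + (-1)·(-3.3333)) / 5 = 27/5 = 5.4
  S[V,V] = ((3.6667)·(3.6667) + (1.6667)·(1.6667) + (-2.3333)·(-2.3333) + (0.6667)·(0.6667) + (-0.3333)·(-0.3333) + (-3.3333)·(-3.3333)) / 5 = 33.3333/5 = 6.6667
  S = [[6, 5.4],
 [5.4, 6.6667]].

Step 3 — invert S. det(S) = 6·6.6667 - (5.4)² = 10.84.
  S^{-1} = (1/det) · [[d, -b], [-b, a]] = [[0.615, -0.4982],
 [-0.4982, 0.5535]].

Step 4 — quadratic form (x̄ - mu_0)^T · S^{-1} · (x̄ - mu_0):
  S^{-1} · (x̄ - mu_0) = (0.1845, 0.3506),
  (x̄ - mu_0)^T · [...] = (3)·(0.1845) + (3.3333)·(0.3506) = 1.722.

Step 5 — scale by n: T² = 6 · 1.722 = 10.3321.

T² ≈ 10.3321


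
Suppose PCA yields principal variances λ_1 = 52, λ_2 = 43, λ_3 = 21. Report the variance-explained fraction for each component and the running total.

Step 1 — total variance = trace(Sigma) = Σ λ_i = 52 + 43 + 21 = 116.

Step 2 — fraction explained by component i = λ_i / Σ λ:
  PC1: 52/116 = 0.4483
  PC2: 43/116 = 0.3707
  PC3: 21/116 = 0.181

Step 3 — cumulative fraction after k components = (λ_1 + ... + λ_k) / Σ λ:
  k = 1: 52/116 = 0.4483
  k = 2: (52 + 43)/116 = 95/116 = 0.819
  k = 3: (52 + 43 + 21)/116 = 116/116 = 1

Summary (fraction, with percent):

explained: PC1 0.4483 (44.83%), PC2 0.3707 (37.07%), PC3 0.181 (18.1%);  cumulative: 0.4483, 0.819, 1


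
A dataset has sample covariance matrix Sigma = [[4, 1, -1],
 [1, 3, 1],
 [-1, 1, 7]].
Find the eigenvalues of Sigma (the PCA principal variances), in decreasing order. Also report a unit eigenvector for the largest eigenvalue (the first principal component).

Step 1 — characteristic polynomial p(λ) = det(λI - Sigma) = λ³ - tr·λ² + c_1·λ - det, where tr = trace, c_1 = sum of the principal 2×2 minors, det = det(Sigma):
  tr = 4 + 3 + 7 = 14,
  c_1 = (4·3 - (1)²) + (4·7 - (-1)²) + (3·7 - (1)²) = 11 + 27 + 20 = 58,
  det = 4·(3·7 - (1)²) - (1)·((1)·7 - (1)·(-1)) + (-1)·((1)·(1) - 3·(-1)) = 4·(20) - (1)·(8) + (-1)·(4) = 68.
  So p(λ) = λ³ - 14λ² + 58λ - 68.
Step 2 — look for an integer root (rational root theorem: any rational root is an integer divisor of 68). Testing λ = 2:
  p(2) = 8 - 56 + 116 - 68 = 0  ✓
  Dividing out (λ - 2): p(λ) = (λ - 2)(λ² - 12λ + 34).
Step 3 — remaining eigenvalues from the quadratic λ² - 12λ + 34 = 0:
  Δ = 12² - 4·34 = 144 - 136 = 8,  λ = (12 ± √8)/2 = (12 ± 2.8284)/2 ≈ 7.4142 or 4.5858.
  Sorted: λ_1 = 7.4142,  λ_2 = 4.5858,  λ_3 = 2  (check: sum = 14 = tr ✓).

Step 4 — unit eigenvector for λ_1 ≈ 7.4142: v spans the null space of (Sigma - λ_1 I), whose rows are
  r_1 = (-3.4142, 1, -1),  r_2 = (1, -4.4142, 1),  r_3 = (-1, 1, -0.4142).
  v is orthogonal to every row, so take v ∝ r_1 × r_2 = ((1)·(1) - (-1)·(-4.4142), (-1)·(1) - (-3.4142)·(1), (-3.4142)·(-4.4142) - (1)·(1)) ≈ (-3.4142, 2.4142, 14.0711).
  Rescale (multiply by -1 so the first nonzero entry is positive): u = (3.4142, -2.4142, -14.0711).
  ||u|| = √((3.4142)² + (-2.4142)² + (-14.0711)²) = √(215.4802) ≈ 14.6792,  v_1 = u/||u|| ≈ (0.2326, -0.1645, -0.9586) (||v_1|| = 1).

λ_1 = 7.4142,  λ_2 = 4.5858,  λ_3 = 2;  v_1 ≈ (0.2326, -0.1645, -0.9586)


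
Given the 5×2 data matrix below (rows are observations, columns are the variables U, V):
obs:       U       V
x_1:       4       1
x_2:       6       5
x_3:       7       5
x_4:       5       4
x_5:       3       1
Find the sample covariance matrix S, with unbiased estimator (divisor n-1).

Step 1 — column means:
  mean(U) = (4 + 6 + 7 + 5 + 3) / 5 = 25/5 = 5
  mean(V) = (1 + 5 + 5 + 4 + 1) / 5 = 16/5 = 3.2

Step 2 — sample covariance S[i,j] = (1/(n-1)) · Σ_k (x_{k,i} - mean_i) · (x_{k,j} - mean_j), with n-1 = 4.
  S[U,U] = ((-1)·(-1) + (1)·(1) + (2)·(2) + (0)·(0) + (-2)·(-2)) / 4 = 10/4 = 2.5
  S[U,V] = ((-1)·(-2.2) + (1)·(1.8) + (2)·(1.8) + (0)·(0.8) + (-2)·(-2.2)) / 4 = 12/4 = 3
  S[V,V] = ((-2.2)·(-2.2) + (1.8)·(1.8) + (1.8)·(1.8) + (0.8)·(0.8) + (-2.2)·(-2.2)) / 4 = 16.8/4 = 4.2

S is symmetric (S[j,i] = S[i,j]). Assembling:

S = [[2.5, 3],
 [3, 4.2]]


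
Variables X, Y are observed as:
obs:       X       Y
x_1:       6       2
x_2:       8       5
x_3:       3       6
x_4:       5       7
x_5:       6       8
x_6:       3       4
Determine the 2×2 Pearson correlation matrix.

Step 1 — column means:
  mean(X) = (6 + 8 + 3 + 5 + 6 + 3) / 6 = 31/6 = 5.1667
  mean(Y) = (2 + 5 + 6 + 7 + 8 + 4) / 6 = 32/6 = 5.3333

Step 2 — sample variances and covariances s[i,j] = (1/(n-1)) · Σ_k (x_{k,i} - mean_i) · (x_{k,j} - mean_j), with n-1 = 5:
  s[X,X] = ((0.8333)·(0.8333) + (2.8333)·(2.8333) + (-2.1667)·(-2.1667) + (-0.1667)·(-0.1667) + (0.8333)·(0.8333) + (-2.1667)·(-2.1667)) / 5 = 18.8333/5 = 3.7667
  s[X,Y] = ((0.8333)·(-3.3333) + (2.8333)·(-0.3333) + (-2.1667)·(0.6667) + (-0.1667)·(1.6667) + (0.8333)·(2.6667) + (-2.1667)·(-1.3333)) / 5 = -0.3333/5 = -0.0667
  s[Y,Y] = ((-3.3333)·(-3.3333) + (-0.3333)·(-0.3333) + (0.6667)·(0.6667) + (1.6667)·(1.6667) + (2.6667)·(2.6667) + (-1.3333)·(-1.3333)) / 5 = 23.3333/5 = 4.6667
  Sample standard deviations s_i = √(s[i,i]):
  s(X) = √(3.7667) = 1.9408
  s(Y) = √(4.6667) = 2.1602

Step 3 — r_{ij} = s_{ij} / (s_i · s_j):
  r[X,X] = 1 (diagonal).
  r[X,Y] = -0.0667 / (1.9408 · 2.1602) = -0.0667 / 4.1926 = -0.0159
  r[Y,Y] = 1 (diagonal).

R is symmetric with unit diagonal. Assembling:

R = [[1, -0.0159],
 [-0.0159, 1]]


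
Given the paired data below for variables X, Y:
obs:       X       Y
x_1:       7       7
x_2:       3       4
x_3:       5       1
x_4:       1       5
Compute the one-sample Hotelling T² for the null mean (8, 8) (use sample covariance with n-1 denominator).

Step 1 — sample mean vector:
  mean(X) = (7 + 3 + 5 + 1) / 4 = 16/4 = 4
  mean(Y) = (7 + 4 + 1 + 5) / 4 = 17/4 = 4.25
  x̄ = (4, 4.25),  deviation x̄ - mu_0 = (4, 4.25) - (8, 8) = (-4, -3.75).

Step 2 — sample covariance matrix, S[i,j] = (1/(n-1)) · Σ_k (x_{k,i} - mean_i) · (x_{k,j} - mean_j), divisor n-1 = 3:
  S[X,X] = ((3)·(3) + (-1)·(-1) + (1)·(1) + (-3)·(-3)) / 3 = 20/3 = 6.6667
  S[X,Y] = ((3)·(2.75) + (-1)·(-0.25) + (1)·(-3.25) + (-3)·(0.75)) / 3 = 3/3 = 1
  S[Y,Y] = ((2.75)·(2.75) + (-0.25)·(-0.25) + (-3.25)·(-3.25) + (0.75)·(0.75)) / 3 = 18.75/3 = 6.25
  S = [[6.6667, 1],
 [1, 6.25]].

Step 3 — invert S. det(S) = 6.6667·6.25 - (1)² = 40.6667.
  S^{-1} = (1/det) · [[d, -b], [-b, a]] = [[0.1537, -0.0246],
 [-0.0246, 0.1639]].

Step 4 — quadratic form (x̄ - mu_0)^T · S^{-1} · (x̄ - mu_0):
  S^{-1} · (x̄ - mu_0) = (-0.5225, -0.5164),
  (x̄ - mu_0)^T · [...] = (-4)·(-0.5225) + (-3.75)·(-0.5164) = 4.0266.

Step 5 — scale by n: T² = 4 · 4.0266 = 16.1066.

T² ≈ 16.1066


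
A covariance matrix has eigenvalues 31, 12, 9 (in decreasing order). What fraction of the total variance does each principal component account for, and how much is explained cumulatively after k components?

Step 1 — total variance = trace(Sigma) = Σ λ_i = 31 + 12 + 9 = 52.

Step 2 — fraction explained by component i = λ_i / Σ λ:
  PC1: 31/52 = 0.5962
  PC2: 12/52 = 0.2308
  PC3: 9/52 = 0.1731

Step 3 — cumulative fraction after k components = (λ_1 + ... + λ_k) / Σ λ:
  k = 1: 31/52 = 0.5962
  k = 2: (31 + 12)/52 = 43/52 = 0.8269
  k = 3: (31 + 12 + 9)/52 = 52/52 = 1

Summary (fraction, with percent):

explained: PC1 0.5962 (59.62%), PC2 0.2308 (23.08%), PC3 0.1731 (17.31%);  cumulative: 0.5962, 0.8269, 1


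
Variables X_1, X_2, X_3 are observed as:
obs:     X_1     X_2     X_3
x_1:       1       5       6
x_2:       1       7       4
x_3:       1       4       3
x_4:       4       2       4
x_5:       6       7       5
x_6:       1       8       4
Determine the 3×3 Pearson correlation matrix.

Step 1 — column means:
  mean(X_1) = (1 + 1 + 1 + 4 + 6 + 1) / 6 = 14/6 = 2.3333
  mean(X_2) = (5 + 7 + 4 + 2 + 7 + 8) / 6 = 33/6 = 5.5
  mean(X_3) = (6 + 4 + 3 + 4 + 5 + 4) / 6 = 26/6 = 4.3333

Step 2 — sample variances and covariances s[i,j] = (1/(n-1)) · Σ_k (x_{k,i} - mean_i) · (x_{k,j} - mean_j), with n-1 = 5:
  s[X_1,X_1] = ((-1.3333)·(-1.3333) + (-1.3333)·(-1.3333) + (-1.3333)·(-1.3333) + (1.6667)·(1.6667) + (3.6667)·(3.6667) + (-1.3333)·(-1.3333)) / 5 = 23.3333/5 = 4.6667
  s[X_1,X_2] = ((-1.3333)·(-0.5) + (-1.3333)·(1.5) + (-1.3333)·(-1.5) + (1.6667)·(-3.5) + (3.6667)·(1.5) + (-1.3333)·(2.5)) / 5 = -3/5 = -0.6
  s[X_1,X_3] = ((-1.3333)·(1.6667) + (-1.3333)·(-0.3333) + (-1.3333)·(-1.3333) + (1.6667)·(-0.3333) + (3.6667)·(0.6667) + (-1.3333)·(-0.3333)) / 5 = 2.3333/5 = 0.4667
  s[X_2,X_2] = ((-0.5)·(-0.5) + (1.5)·(1.5) + (-1.5)·(-1.5) + (-3.5)·(-3.5) + (1.5)·(1.5) + (2.5)·(2.5)) / 5 = 25.5/5 = 5.1
  s[X_2,X_3] = ((-0.5)·(1.6667) + (1.5)·(-0.3333) + (-1.5)·(-1.3333) + (-3.5)·(-0.3333) + (1.5)·(0.6667) + (2.5)·(-0.3333)) / 5 = 2/5 = 0.4
  s[X_3,X_3] = ((1.6667)·(1.6667) + (-0.3333)·(-0.3333) + (-1.3333)·(-1.3333) + (-0.3333)·(-0.3333) + (0.6667)·(0.6667) + (-0.3333)·(-0.3333)) / 5 = 5.3333/5 = 1.0667
  Sample standard deviations s_i = √(s[i,i]):
  s(X_1) = √(4.6667) = 2.1602
  s(X_2) = √(5.1) = 2.2583
  s(X_3) = √(1.0667) = 1.0328

Step 3 — r_{ij} = s_{ij} / (s_i · s_j):
  r[X_1,X_1] = 1 (diagonal).
  r[X_1,X_2] = -0.6 / (2.1602 · 2.2583) = -0.6 / 4.8785 = -0.123
  r[X_1,X_3] = 0.4667 / (2.1602 · 1.0328) = 0.4667 / 2.2311 = 0.2092
  r[X_2,X_2] = 1 (diagonal).
  r[X_2,X_3] = 0.4 / (2.2583 · 1.0328) = 0.4 / 2.3324 = 0.1715
  r[X_3,X_3] = 1 (diagonal).

R is symmetric with unit diagonal. Assembling:

R = [[1, -0.123, 0.2092],
 [-0.123, 1, 0.1715],
 [0.2092, 0.1715, 1]]


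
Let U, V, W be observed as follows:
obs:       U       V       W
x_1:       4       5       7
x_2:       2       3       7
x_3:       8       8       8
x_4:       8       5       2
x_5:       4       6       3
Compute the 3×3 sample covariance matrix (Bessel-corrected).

Step 1 — column means:
  mean(U) = (4 + 2 + 8 + 8 + 4) / 5 = 26/5 = 5.2
  mean(V) = (5 + 3 + 8 + 5 + 6) / 5 = 27/5 = 5.4
  mean(W) = (7 + 7 + 8 + 2 + 3) / 5 = 27/5 = 5.4

Step 2 — sample covariance S[i,j] = (1/(n-1)) · Σ_k (x_{k,i} - mean_i) · (x_{k,j} - mean_j), with n-1 = 4.
  S[U,U] = ((-1.2)·(-1.2) + (-3.2)·(-3.2) + (2.8)·(2.8) + (2.8)·(2.8) + (-1.2)·(-1.2)) / 4 = 28.8/4 = 7.2
  S[U,V] = ((-1.2)·(-0.4) + (-3.2)·(-2.4) + (2.8)·(2.6) + (2.8)·(-0.4) + (-1.2)·(0.6)) / 4 = 13.6/4 = 3.4
  S[U,W] = ((-1.2)·(1.6) + (-3.2)·(1.6) + (2.8)·(2.6) + (2.8)·(-3.4) + (-1.2)·(-2.4)) / 4 = -6.4/4 = -1.6
  S[V,V] = ((-0.4)·(-0.4) + (-2.4)·(-2.4) + (2.6)·(2.6) + (-0.4)·(-0.4) + (0.6)·(0.6)) / 4 = 13.2/4 = 3.3
  S[V,W] = ((-0.4)·(1.6) + (-2.4)·(1.6) + (2.6)·(2.6) + (-0.4)·(-3.4) + (0.6)·(-2.4)) / 4 = 2.2/4 = 0.55
  S[W,W] = ((1.6)·(1.6) + (1.6)·(1.6) + (2.6)·(2.6) + (-3.4)·(-3.4) + (-2.4)·(-2.4)) / 4 = 29.2/4 = 7.3

S is symmetric (S[j,i] = S[i,j]). Assembling:

S = [[7.2, 3.4, -1.6],
 [3.4, 3.3, 0.55],
 [-1.6, 0.55, 7.3]]


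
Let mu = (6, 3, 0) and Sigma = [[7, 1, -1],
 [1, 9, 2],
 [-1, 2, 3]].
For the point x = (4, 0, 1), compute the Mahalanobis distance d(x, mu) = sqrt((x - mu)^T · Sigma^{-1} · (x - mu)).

Step 1 — centre the observation: (x - mu) = (-2, -3, 1).

Step 2 — invert Sigma (cofactor / det for 3×3, or solve directly):
  Sigma^{-1} = [[0.1586, -0.0345, 0.0759],
 [-0.0345, 0.1379, -0.1034],
 [0.0759, -0.1034, 0.4276]].

Step 3 — form the quadratic (x - mu)^T · Sigma^{-1} · (x - mu):
  Sigma^{-1} · (x - mu) = (-0.1379, -0.4483, 0.5862).
  (x - mu)^T · [Sigma^{-1} · (x - mu)] = (-2)·(-0.1379) + (-3)·(-0.4483) + (1)·(0.5862) = 2.2069.

Step 4 — take square root: d = √(2.2069) ≈ 1.4856.

d(x, mu) = √(2.2069) ≈ 1.4856


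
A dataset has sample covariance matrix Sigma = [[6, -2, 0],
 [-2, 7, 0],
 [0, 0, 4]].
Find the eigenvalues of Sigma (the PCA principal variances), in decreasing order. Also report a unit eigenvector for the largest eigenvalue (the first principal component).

Step 1 — characteristic polynomial p(λ) = det(λI - Sigma) = λ³ - tr·λ² + c_1·λ - det, where tr = trace, c_1 = sum of the principal 2×2 minors, det = det(Sigma):
  tr = 6 + 7 + 4 = 17,
  c_1 = (6·7 - (-2)²) + (6·4 - (0)²) + (7·4 - (0)²) = 38 + 24 + 28 = 90,
  det = 6·(7·4 - (0)²) - (-2)·((-2)·4 - (0)·(0)) + (0)·((-2)·(0) - 7·(0)) = 6·(28) - (-2)·(-8) + (0)·(0) = 152.
  So p(λ) = λ³ - 17λ² + 90λ - 152.
Step 2 — look for an integer root (rational root theorem: any rational root is an integer divisor of 152). Testing λ = 4:
  p(4) = 64 - 272 + 360 - 152 = 0  ✓
  Dividing out (λ - 4): p(λ) = (λ - 4)(λ² - 13λ + 38).
Step 3 — remaining eigenvalues from the quadratic λ² - 13λ + 38 = 0:
  Δ = 13² - 4·38 = 169 - 152 = 17,  λ = (13 ± √17)/2 = (13 ± 4.1231)/2 ≈ 8.5616 or 4.4384.
  Sorted: λ_1 = 8.5616,  λ_2 = 4.4384,  λ_3 = 4  (check: sum = 17 = tr ✓).

Step 4 — unit eigenvector for λ_1 ≈ 8.5616: v spans the null space of (Sigma - λ_1 I), whose rows are
  r_1 = (-2.5616, -2, 0),  r_2 = (-2, -1.5616, 0),  r_3 = (0, 0, -4.5616).
  v is orthogonal to every row, so take v ∝ r_1 × r_3 = ((-2)·(-4.5616) - (0)·(0), (0)·(0) - (-2.5616)·(-4.5616), (-2.5616)·(0) - (-2)·(0)) ≈ (9.1231, -11.6847, 0).
  Let u = (9.1231, -11.6847, 0).
  ||u|| = √((9.1231)² + (-11.6847)² + (0)²) = √(219.7623) ≈ 14.8244,  v_1 = u/||u|| ≈ (0.6154, -0.7882, 0) (||v_1|| = 1).

λ_1 = 8.5616,  λ_2 = 4.4384,  λ_3 = 4;  v_1 ≈ (0.6154, -0.7882, 0)


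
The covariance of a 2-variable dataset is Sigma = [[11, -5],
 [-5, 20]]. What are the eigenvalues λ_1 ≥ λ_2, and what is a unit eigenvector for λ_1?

Step 1 — characteristic polynomial of 2×2 Sigma:
  det(Sigma - λI) = λ² - trace · λ + det = 0.
  trace = 11 + 20 = 31, det = 11·20 - (-5)² = 195.
Step 2 — discriminant:
  Δ = trace² - 4·det = 961 - 780 = 181.
Step 3 — eigenvalues:
  λ = (trace ± √Δ)/2 = (31 ± 13.4536)/2,
  λ_1 = 22.2268,  λ_2 = 8.7732.

Step 4 — unit eigenvector for λ_1: solve (Sigma - λ_1 I)v = 0. First row:
  (11 - 22.2268)·v_x + (-5)·v_y = 0, i.e. (-11.2268)·v_x + (-5)·v_y = 0,
  so v ∝ (b, λ_1 - a) = (-5, 11.2268); multiply by -1 so the first entry is positive: u = (5, -11.2268).
  ||u|| = √((5)² + (-11.2268)²) = √(151.0413) ≈ 12.2899,
  v_1 = u/||u|| ≈ (0.4068, -0.9135) (||v_1|| = 1).

λ_1 = 22.2268,  λ_2 = 8.7732;  v_1 ≈ (0.4068, -0.9135)


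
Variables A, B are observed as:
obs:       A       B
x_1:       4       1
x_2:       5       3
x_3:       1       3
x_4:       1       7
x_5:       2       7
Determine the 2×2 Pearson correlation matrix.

Step 1 — column means:
  mean(A) = (4 + 5 + 1 + 1 + 2) / 5 = 13/5 = 2.6
  mean(B) = (1 + 3 + 3 + 7 + 7) / 5 = 21/5 = 4.2

Step 2 — sample variances and covariances s[i,j] = (1/(n-1)) · Σ_k (x_{k,i} - mean_i) · (x_{k,j} - mean_j), with n-1 = 4:
  s[A,A] = ((1.4)·(1.4) + (2.4)·(2.4) + (-1.6)·(-1.6) + (-1.6)·(-1.6) + (-0.6)·(-0.6)) / 4 = 13.2/4 = 3.3
  s[A,B] = ((1.4)·(-3.2) + (2.4)·(-1.2) + (-1.6)·(-1.2) + (-1.6)·(2.8) + (-0.6)·(2.8)) / 4 = -11.6/4 = -2.9
  s[B,B] = ((-3.2)·(-3.2) + (-1.2)·(-1.2) + (-1.2)·(-1.2) + (2.8)·(2.8) + (2.8)·(2.8)) / 4 = 28.8/4 = 7.2
  Sample standard deviations s_i = √(s[i,i]):
  s(A) = √(3.3) = 1.8166
  s(B) = √(7.2) = 2.6833

Step 3 — r_{ij} = s_{ij} / (s_i · s_j):
  r[A,A] = 1 (diagonal).
  r[A,B] = -2.9 / (1.8166 · 2.6833) = -2.9 / 4.8744 = -0.5949
  r[B,B] = 1 (diagonal).

R is symmetric with unit diagonal. Assembling:

R = [[1, -0.5949],
 [-0.5949, 1]]


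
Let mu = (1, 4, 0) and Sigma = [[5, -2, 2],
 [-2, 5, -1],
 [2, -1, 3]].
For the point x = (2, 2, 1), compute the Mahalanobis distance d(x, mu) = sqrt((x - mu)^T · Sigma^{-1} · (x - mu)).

Step 1 — centre the observation: (x - mu) = (1, -2, 1).

Step 2 — invert Sigma (cofactor / det for 3×3, or solve directly):
  Sigma^{-1} = [[0.3043, 0.087, -0.1739],
 [0.087, 0.2391, 0.0217],
 [-0.1739, 0.0217, 0.4565]].

Step 3 — form the quadratic (x - mu)^T · Sigma^{-1} · (x - mu):
  Sigma^{-1} · (x - mu) = (-0.0435, -0.3696, 0.2391).
  (x - mu)^T · [Sigma^{-1} · (x - mu)] = (1)·(-0.0435) + (-2)·(-0.3696) + (1)·(0.2391) = 0.9348.

Step 4 — take square root: d = √(0.9348) ≈ 0.9668.

d(x, mu) = √(0.9348) ≈ 0.9668


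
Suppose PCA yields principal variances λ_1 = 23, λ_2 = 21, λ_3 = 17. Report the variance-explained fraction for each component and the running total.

Step 1 — total variance = trace(Sigma) = Σ λ_i = 23 + 21 + 17 = 61.

Step 2 — fraction explained by component i = λ_i / Σ λ:
  PC1: 23/61 = 0.377
  PC2: 21/61 = 0.3443
  PC3: 17/61 = 0.2787

Step 3 — cumulative fraction after k components = (λ_1 + ... + λ_k) / Σ λ:
  k = 1: 23/61 = 0.377
  k = 2: (23 + 21)/61 = 44/61 = 0.7213
  k = 3: (23 + 21 + 17)/61 = 61/61 = 1

Summary (fraction, with percent):

explained: PC1 0.377 (37.7%), PC2 0.3443 (34.43%), PC3 0.2787 (27.87%);  cumulative: 0.377, 0.7213, 1


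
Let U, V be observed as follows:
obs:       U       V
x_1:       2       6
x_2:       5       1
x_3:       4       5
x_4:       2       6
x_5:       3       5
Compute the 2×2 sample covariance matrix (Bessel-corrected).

Step 1 — column means:
  mean(U) = (2 + 5 + 4 + 2 + 3) / 5 = 16/5 = 3.2
  mean(V) = (6 + 1 + 5 + 6 + 5) / 5 = 23/5 = 4.6

Step 2 — sample covariance S[i,j] = (1/(n-1)) · Σ_k (x_{k,i} - mean_i) · (x_{k,j} - mean_j), with n-1 = 4.
  S[U,U] = ((-1.2)·(-1.2) + (1.8)·(1.8) + (0.8)·(0.8) + (-1.2)·(-1.2) + (-0.2)·(-0.2)) / 4 = 6.8/4 = 1.7
  S[U,V] = ((-1.2)·(1.4) + (1.8)·(-3.6) + (0.8)·(0.4) + (-1.2)·(1.4) + (-0.2)·(0.4)) / 4 = -9.6/4 = -2.4
  S[V,V] = ((1.4)·(1.4) + (-3.6)·(-3.6) + (0.4)·(0.4) + (1.4)·(1.4) + (0.4)·(0.4)) / 4 = 17.2/4 = 4.3

S is symmetric (S[j,i] = S[i,j]). Assembling:

S = [[1.7, -2.4],
 [-2.4, 4.3]]


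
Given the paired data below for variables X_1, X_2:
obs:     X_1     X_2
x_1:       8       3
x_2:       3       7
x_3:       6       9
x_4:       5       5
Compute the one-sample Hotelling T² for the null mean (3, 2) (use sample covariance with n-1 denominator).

Step 1 — sample mean vector:
  mean(X_1) = (8 + 3 + 6 + 5) / 4 = 22/4 = 5.5
  mean(X_2) = (3 + 7 + 9 + 5) / 4 = 24/4 = 6
  x̄ = (5.5, 6),  deviation x̄ - mu_0 = (5.5, 6) - (3, 2) = (2.5, 4).

Step 2 — sample covariance matrix, S[i,j] = (1/(n-1)) · Σ_k (x_{k,i} - mean_i) · (x_{k,j} - mean_j), divisor n-1 = 3:
  S[X_1,X_1] = ((2.5)·(2.5) + (-2.5)·(-2.5) + (0.5)·(0.5) + (-0.5)·(-0.5)) / 3 = 13/3 = 4.3333
  S[X_1,X_2] = ((2.5)·(-3) + (-2.5)·(1) + (0.5)·(3) + (-0.5)·(-1)) / 3 = -8/3 = -2.6667
  S[X_2,X_2] = ((-3)·(-3) + (1)·(1) + (3)·(3) + (-1)·(-1)) / 3 = 20/3 = 6.6667
  S = [[4.3333, -2.6667],
 [-2.6667, 6.6667]].

Step 3 — invert S. det(S) = 4.3333·6.6667 - (-2.6667)² = 21.7778.
  S^{-1} = (1/det) · [[d, -b], [-b, a]] = [[0.3061, 0.1224],
 [0.1224, 0.199]].

Step 4 — quadratic form (x̄ - mu_0)^T · S^{-1} · (x̄ - mu_0):
  S^{-1} · (x̄ - mu_0) = (1.2551, 1.102),
  (x̄ - mu_0)^T · [...] = (2.5)·(1.2551) + (4)·(1.102) = 7.5459.

Step 5 — scale by n: T² = 4 · 7.5459 = 30.1837.

T² ≈ 30.1837


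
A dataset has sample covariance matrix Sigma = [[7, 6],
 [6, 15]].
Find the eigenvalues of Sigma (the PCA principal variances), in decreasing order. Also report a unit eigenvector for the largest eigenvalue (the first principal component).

Step 1 — characteristic polynomial of 2×2 Sigma:
  det(Sigma - λI) = λ² - trace · λ + det = 0.
  trace = 7 + 15 = 22, det = 7·15 - (6)² = 69.
Step 2 — discriminant:
  Δ = trace² - 4·det = 484 - 276 = 208.
Step 3 — eigenvalues:
  λ = (trace ± √Δ)/2 = (22 ± 14.4222)/2,
  λ_1 = 18.2111,  λ_2 = 3.7889.

Step 4 — unit eigenvector for λ_1: solve (Sigma - λ_1 I)v = 0. First row:
  (7 - 18.2111)·v_x + (6)·v_y = 0, i.e. (-11.2111)·v_x + (6)·v_y = 0,
  so v ∝ (b, λ_1 - a) = (6, 11.2111) = u.
  ||u|| = √((6)² + (11.2111)²) = √(161.6888) ≈ 12.7157,
  v_1 = u/||u|| ≈ (0.4719, 0.8817) (||v_1|| = 1).

λ_1 = 18.2111,  λ_2 = 3.7889;  v_1 ≈ (0.4719, 0.8817)


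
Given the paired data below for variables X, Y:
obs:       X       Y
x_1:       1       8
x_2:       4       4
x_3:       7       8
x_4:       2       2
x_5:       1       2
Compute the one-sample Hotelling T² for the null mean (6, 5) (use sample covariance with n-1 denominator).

Step 1 — sample mean vector:
  mean(X) = (1 + 4 + 7 + 2 + 1) / 5 = 15/5 = 3
  mean(Y) = (8 + 4 + 8 + 2 + 2) / 5 = 24/5 = 4.8
  x̄ = (3, 4.8),  deviation x̄ - mu_0 = (3, 4.8) - (6, 5) = (-3, -0.2).

Step 2 — sample covariance matrix, S[i,j] = (1/(n-1)) · Σ_k (x_{k,i} - mean_i) · (x_{k,j} - mean_j), divisor n-1 = 4:
  S[X,X] = ((-2)·(-2) + (1)·(1) + (4)·(4) + (-1)·(-1) + (-2)·(-2)) / 4 = 26/4 = 6.5
  S[X,Y] = ((-2)·(3.2) + (1)·(-0.8) + (4)·(3.2) + (-1)·(-2.8) + (-2)·(-2.8)) / 4 = 14/4 = 3.5
  S[Y,Y] = ((3.2)·(3.2) + (-0.8)·(-0.8) + (3.2)·(3.2) + (-2.8)·(-2.8) + (-2.8)·(-2.8)) / 4 = 36.8/4 = 9.2
  S = [[6.5, 3.5],
 [3.5, 9.2]].

Step 3 — invert S. det(S) = 6.5·9.2 - (3.5)² = 47.55.
  S^{-1} = (1/det) · [[d, -b], [-b, a]] = [[0.1935, -0.0736],
 [-0.0736, 0.1367]].

Step 4 — quadratic form (x̄ - mu_0)^T · S^{-1} · (x̄ - mu_0):
  S^{-1} · (x̄ - mu_0) = (-0.5657, 0.1935),
  (x̄ - mu_0)^T · [...] = (-3)·(-0.5657) + (-0.2)·(0.1935) = 1.6585.

Step 5 — scale by n: T² = 5 · 1.6585 = 8.2923.

T² ≈ 8.2923


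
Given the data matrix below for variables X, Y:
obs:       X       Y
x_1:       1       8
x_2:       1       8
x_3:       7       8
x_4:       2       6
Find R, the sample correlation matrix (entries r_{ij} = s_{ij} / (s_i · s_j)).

Step 1 — column means:
  mean(X) = (1 + 1 + 7 + 2) / 4 = 11/4 = 2.75
  mean(Y) = (8 + 8 + 8 + 6) / 4 = 30/4 = 7.5

Step 2 — sample variances and covariances s[i,j] = (1/(n-1)) · Σ_k (x_{k,i} - mean_i) · (x_{k,j} - mean_j), with n-1 = 3:
  s[X,X] = ((-1.75)·(-1.75) + (-1.75)·(-1.75) + (4.25)·(4.25) + (-0.75)·(-0.75)) / 3 = 24.75/3 = 8.25
  s[X,Y] = ((-1.75)·(0.5) + (-1.75)·(0.5) + (4.25)·(0.5) + (-0.75)·(-1.5)) / 3 = 1.5/3 = 0.5
  s[Y,Y] = ((0.5)·(0.5) + (0.5)·(0.5) + (0.5)·(0.5) + (-1.5)·(-1.5)) / 3 = 3/3 = 1
  Sample standard deviations s_i = √(s[i,i]):
  s(X) = √(8.25) = 2.8723
  s(Y) = √(1) = 1

Step 3 — r_{ij} = s_{ij} / (s_i · s_j):
  r[X,X] = 1 (diagonal).
  r[X,Y] = 0.5 / (2.8723 · 1) = 0.5 / 2.8723 = 0.1741
  r[Y,Y] = 1 (diagonal).

R is symmetric with unit diagonal. Assembling:

R = [[1, 0.1741],
 [0.1741, 1]]


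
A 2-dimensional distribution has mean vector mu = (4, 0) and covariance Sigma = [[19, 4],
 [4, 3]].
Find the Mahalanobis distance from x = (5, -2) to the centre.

Step 1 — centre the observation: (x - mu) = (1, -2).

Step 2 — invert Sigma. det(Sigma) = 19·3 - (4)² = 41.
  Sigma^{-1} = (1/det) · [[d, -b], [-b, a]] = [[0.0732, -0.0976],
 [-0.0976, 0.4634]].

Step 3 — form the quadratic (x - mu)^T · Sigma^{-1} · (x - mu):
  Sigma^{-1} · (x - mu) = (0.2683, -1.0244).
  (x - mu)^T · [Sigma^{-1} · (x - mu)] = (1)·(0.2683) + (-2)·(-1.0244) = 2.3171.

Step 4 — take square root: d = √(2.3171) ≈ 1.5222.

d(x, mu) = √(2.3171) ≈ 1.5222


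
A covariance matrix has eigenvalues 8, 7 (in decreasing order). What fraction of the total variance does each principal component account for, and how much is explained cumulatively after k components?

Step 1 — total variance = trace(Sigma) = Σ λ_i = 8 + 7 = 15.

Step 2 — fraction explained by component i = λ_i / Σ λ:
  PC1: 8/15 = 0.5333
  PC2: 7/15 = 0.4667

Step 3 — cumulative fraction after k components = (λ_1 + ... + λ_k) / Σ λ:
  k = 1: 8/15 = 0.5333
  k = 2: (8 + 7)/15 = 15/15 = 1

Summary (fraction, with percent):

explained: PC1 0.5333 (53.33%), PC2 0.4667 (46.67%);  cumulative: 0.5333, 1


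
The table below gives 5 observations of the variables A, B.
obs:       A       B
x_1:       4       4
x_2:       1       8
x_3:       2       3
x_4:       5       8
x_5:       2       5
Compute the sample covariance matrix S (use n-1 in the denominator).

Step 1 — column means:
  mean(A) = (4 + 1 + 2 + 5 + 2) / 5 = 14/5 = 2.8
  mean(B) = (4 + 8 + 3 + 8 + 5) / 5 = 28/5 = 5.6

Step 2 — sample covariance S[i,j] = (1/(n-1)) · Σ_k (x_{k,i} - mean_i) · (x_{k,j} - mean_j), with n-1 = 4.
  S[A,A] = ((1.2)·(1.2) + (-1.8)·(-1.8) + (-0.8)·(-0.8) + (2.2)·(2.2) + (-0.8)·(-0.8)) / 4 = 10.8/4 = 2.7
  S[A,B] = ((1.2)·(-1.6) + (-1.8)·(2.4) + (-0.8)·(-2.6) + (2.2)·(2.4) + (-0.8)·(-0.6)) / 4 = 1.6/4 = 0.4
  S[B,B] = ((-1.6)·(-1.6) + (2.4)·(2.4) + (-2.6)·(-2.6) + (2.4)·(2.4) + (-0.6)·(-0.6)) / 4 = 21.2/4 = 5.3

S is symmetric (S[j,i] = S[i,j]). Assembling:

S = [[2.7, 0.4],
 [0.4, 5.3]]


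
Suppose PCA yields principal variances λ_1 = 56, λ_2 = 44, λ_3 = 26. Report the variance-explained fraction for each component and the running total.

Step 1 — total variance = trace(Sigma) = Σ λ_i = 56 + 44 + 26 = 126.

Step 2 — fraction explained by component i = λ_i / Σ λ:
  PC1: 56/126 = 0.4444
  PC2: 44/126 = 0.3492
  PC3: 26/126 = 0.2063

Step 3 — cumulative fraction after k components = (λ_1 + ... + λ_k) / Σ λ:
  k = 1: 56/126 = 0.4444
  k = 2: (56 + 44)/126 = 100/126 = 0.7937
  k = 3: (56 + 44 + 26)/126 = 126/126 = 1

Summary (fraction, with percent):

explained: PC1 0.4444 (44.44%), PC2 0.3492 (34.92%), PC3 0.2063 (20.63%);  cumulative: 0.4444, 0.7937, 1


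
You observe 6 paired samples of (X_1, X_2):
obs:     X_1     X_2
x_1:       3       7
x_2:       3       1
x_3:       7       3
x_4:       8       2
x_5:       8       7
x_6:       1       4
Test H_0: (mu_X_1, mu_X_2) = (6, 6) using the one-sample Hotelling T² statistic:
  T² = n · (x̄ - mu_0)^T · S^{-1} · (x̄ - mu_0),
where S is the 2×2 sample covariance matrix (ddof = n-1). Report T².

Step 1 — sample mean vector:
  mean(X_1) = (3 + 3 + 7 + 8 + 8 + 1) / 6 = 30/6 = 5
  mean(X_2) = (7 + 1 + 3 + 2 + 7 + 4) / 6 = 24/6 = 4
  x̄ = (5, 4),  deviation x̄ - mu_0 = (5, 4) - (6, 6) = (-1, -2).

Step 2 — sample covariance matrix, S[i,j] = (1/(n-1)) · Σ_k (x_{k,i} - mean_i) · (x_{k,j} - mean_j), divisor n-1 = 5:
  S[X_1,X_1] = ((-2)·(-2) + (-2)·(-2) + (2)·(2) + (3)·(3) + (3)·(3) + (-4)·(-4)) / 5 = 46/5 = 9.2
  S[X_1,X_2] = ((-2)·(3) + (-2)·(-3) + (2)·(-1) + (3)·(-2) + (3)·(3) + (-4)·(0)) / 5 = 1/5 = 0.2
  S[X_2,X_2] = ((3)·(3) + (-3)·(-3) + (-1)·(-1) + (-2)·(-2) + (3)·(3) + (0)·(0)) / 5 = 32/5 = 6.4
  S = [[9.2, 0.2],
 [0.2, 6.4]].

Step 3 — invert S. det(S) = 9.2·6.4 - (0.2)² = 58.84.
  S^{-1} = (1/det) · [[d, -b], [-b, a]] = [[0.1088, -0.0034],
 [-0.0034, 0.1564]].

Step 4 — quadratic form (x̄ - mu_0)^T · S^{-1} · (x̄ - mu_0):
  S^{-1} · (x̄ - mu_0) = (-0.102, -0.3093),
  (x̄ - mu_0)^T · [...] = (-1)·(-0.102) + (-2)·(-0.3093) = 0.7206.

Step 5 — scale by n: T² = 6 · 0.7206 = 4.3236.

T² ≈ 4.3236


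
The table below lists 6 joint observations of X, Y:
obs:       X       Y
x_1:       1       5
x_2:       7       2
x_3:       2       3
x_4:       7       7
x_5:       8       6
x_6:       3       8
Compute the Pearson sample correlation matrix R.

Step 1 — column means:
  mean(X) = (1 + 7 + 2 + 7 + 8 + 3) / 6 = 28/6 = 4.6667
  mean(Y) = (5 + 2 + 3 + 7 + 6 + 8) / 6 = 31/6 = 5.1667

Step 2 — sample variances and covariances s[i,j] = (1/(n-1)) · Σ_k (x_{k,i} - mean_i) · (x_{k,j} - mean_j), with n-1 = 5:
  s[X,X] = ((-3.6667)·(-3.6667) + (2.3333)·(2.3333) + (-2.6667)·(-2.6667) + (2.3333)·(2.3333) + (3.3333)·(3.3333) + (-1.6667)·(-1.6667)) / 5 = 45.3333/5 = 9.0667
  s[X,Y] = ((-3.6667)·(-0.1667) + (2.3333)·(-3.1667) + (-2.6667)·(-2.1667) + (2.3333)·(1.8333) + (3.3333)·(0.8333) + (-1.6667)·(2.8333)) / 5 = 1.3333/5 = 0.2667
  s[Y,Y] = ((-0.1667)·(-0.1667) + (-3.1667)·(-3.1667) + (-2.1667)·(-2.1667) + (1.8333)·(1.8333) + (0.8333)·(0.8333) + (2.8333)·(2.8333)) / 5 = 26.8333/5 = 5.3667
  Sample standard deviations s_i = √(s[i,i]):
  s(X) = √(9.0667) = 3.0111
  s(Y) = √(5.3667) = 2.3166

Step 3 — r_{ij} = s_{ij} / (s_i · s_j):
  r[X,X] = 1 (diagonal).
  r[X,Y] = 0.2667 / (3.0111 · 2.3166) = 0.2667 / 6.9755 = 0.0382
  r[Y,Y] = 1 (diagonal).

R is symmetric with unit diagonal. Assembling:

R = [[1, 0.0382],
 [0.0382, 1]]


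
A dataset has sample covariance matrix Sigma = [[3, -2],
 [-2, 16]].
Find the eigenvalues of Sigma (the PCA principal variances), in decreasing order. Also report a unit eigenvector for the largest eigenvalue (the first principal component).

Step 1 — characteristic polynomial of 2×2 Sigma:
  det(Sigma - λI) = λ² - trace · λ + det = 0.
  trace = 3 + 16 = 19, det = 3·16 - (-2)² = 44.
Step 2 — discriminant:
  Δ = trace² - 4·det = 361 - 176 = 185.
Step 3 — eigenvalues:
  λ = (trace ± √Δ)/2 = (19 ± 13.6015)/2,
  λ_1 = 16.3007,  λ_2 = 2.6993.

Step 4 — unit eigenvector for λ_1: solve (Sigma - λ_1 I)v = 0. First row:
  (3 - 16.3007)·v_x + (-2)·v_y = 0, i.e. (-13.3007)·v_x + (-2)·v_y = 0,
  so v ∝ (b, λ_1 - a) = (-2, 13.3007); multiply by -1 so the first entry is positive: u = (2, -13.3007).
  ||u|| = √((2)² + (-13.3007)²) = √(180.9096) ≈ 13.4503,
  v_1 = u/||u|| ≈ (0.1487, -0.9889) (||v_1|| = 1).

λ_1 = 16.3007,  λ_2 = 2.6993;  v_1 ≈ (0.1487, -0.9889)


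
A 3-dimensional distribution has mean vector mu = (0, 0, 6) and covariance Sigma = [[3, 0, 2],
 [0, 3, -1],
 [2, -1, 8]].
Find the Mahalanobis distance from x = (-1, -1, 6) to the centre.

Step 1 — centre the observation: (x - mu) = (-1, -1, 0).

Step 2 — invert Sigma (cofactor / det for 3×3, or solve directly):
  Sigma^{-1} = [[0.4035, -0.0351, -0.1053],
 [-0.0351, 0.3509, 0.0526],
 [-0.1053, 0.0526, 0.1579]].

Step 3 — form the quadratic (x - mu)^T · Sigma^{-1} · (x - mu):
  Sigma^{-1} · (x - mu) = (-0.3684, -0.3158, 0.0526).
  (x - mu)^T · [Sigma^{-1} · (x - mu)] = (-1)·(-0.3684) + (-1)·(-0.3158) + (0)·(0.0526) = 0.6842.

Step 4 — take square root: d = √(0.6842) ≈ 0.8272.

d(x, mu) = √(0.6842) ≈ 0.8272


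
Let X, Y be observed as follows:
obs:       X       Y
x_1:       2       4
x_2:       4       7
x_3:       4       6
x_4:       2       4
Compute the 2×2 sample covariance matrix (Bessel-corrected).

Step 1 — column means:
  mean(X) = (2 + 4 + 4 + 2) / 4 = 12/4 = 3
  mean(Y) = (4 + 7 + 6 + 4) / 4 = 21/4 = 5.25

Step 2 — sample covariance S[i,j] = (1/(n-1)) · Σ_k (x_{k,i} - mean_i) · (x_{k,j} - mean_j), with n-1 = 3.
  S[X,X] = ((-1)·(-1) + (1)·(1) + (1)·(1) + (-1)·(-1)) / 3 = 4/3 = 1.3333
  S[X,Y] = ((-1)·(-1.25) + (1)·(1.75) + (1)·(0.75) + (-1)·(-1.25)) / 3 = 5/3 = 1.6667
  S[Y,Y] = ((-1.25)·(-1.25) + (1.75)·(1.75) + (0.75)·(0.75) + (-1.25)·(-1.25)) / 3 = 6.75/3 = 2.25

S is symmetric (S[j,i] = S[i,j]). Assembling:

S = [[1.3333, 1.6667],
 [1.6667, 2.25]]


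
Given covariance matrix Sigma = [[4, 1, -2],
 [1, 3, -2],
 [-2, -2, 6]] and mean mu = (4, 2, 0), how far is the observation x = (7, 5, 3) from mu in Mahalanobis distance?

Step 1 — centre the observation: (x - mu) = (3, 3, 3).

Step 2 — invert Sigma (cofactor / det for 3×3, or solve directly):
  Sigma^{-1} = [[0.3043, -0.0435, 0.087],
 [-0.0435, 0.4348, 0.1304],
 [0.087, 0.1304, 0.2391]].

Step 3 — form the quadratic (x - mu)^T · Sigma^{-1} · (x - mu):
  Sigma^{-1} · (x - mu) = (1.0435, 1.5652, 1.3696).
  (x - mu)^T · [Sigma^{-1} · (x - mu)] = (3)·(1.0435) + (3)·(1.5652) + (3)·(1.3696) = 11.9348.

Step 4 — take square root: d = √(11.9348) ≈ 3.4547.

d(x, mu) = √(11.9348) ≈ 3.4547


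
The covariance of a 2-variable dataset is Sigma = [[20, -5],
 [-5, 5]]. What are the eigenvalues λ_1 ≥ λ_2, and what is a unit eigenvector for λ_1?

Step 1 — characteristic polynomial of 2×2 Sigma:
  det(Sigma - λI) = λ² - trace · λ + det = 0.
  trace = 20 + 5 = 25, det = 20·5 - (-5)² = 75.
Step 2 — discriminant:
  Δ = trace² - 4·det = 625 - 300 = 325.
Step 3 — eigenvalues:
  λ = (trace ± √Δ)/2 = (25 ± 18.0278)/2,
  λ_1 = 21.5139,  λ_2 = 3.4861.

Step 4 — unit eigenvector for λ_1: solve (Sigma - λ_1 I)v = 0. First row:
  (20 - 21.5139)·v_x + (-5)·v_y = 0, i.e. (-1.5139)·v_x + (-5)·v_y = 0,
  so v ∝ (b, λ_1 - a) = (-5, 1.5139); multiply by -1 so the first entry is positive: u = (5, -1.5139).
  ||u|| = √((5)² + (-1.5139)²) = √(27.2918) ≈ 5.2242,
  v_1 = u/||u|| ≈ (0.9571, -0.2898) (||v_1|| = 1).

λ_1 = 21.5139,  λ_2 = 3.4861;  v_1 ≈ (0.9571, -0.2898)


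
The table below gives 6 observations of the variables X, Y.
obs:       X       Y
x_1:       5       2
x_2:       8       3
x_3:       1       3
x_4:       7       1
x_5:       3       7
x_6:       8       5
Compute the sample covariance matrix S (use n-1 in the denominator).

Step 1 — column means:
  mean(X) = (5 + 8 + 1 + 7 + 3 + 8) / 6 = 32/6 = 5.3333
  mean(Y) = (2 + 3 + 3 + 1 + 7 + 5) / 6 = 21/6 = 3.5

Step 2 — sample covariance S[i,j] = (1/(n-1)) · Σ_k (x_{k,i} - mean_i) · (x_{k,j} - mean_j), with n-1 = 5.
  S[X,X] = ((-0.3333)·(-0.3333) + (2.6667)·(2.6667) + (-4.3333)·(-4.3333) + (1.6667)·(1.6667) + (-2.3333)·(-2.3333) + (2.6667)·(2.6667)) / 5 = 41.3333/5 = 8.2667
  S[X,Y] = ((-0.3333)·(-1.5) + (2.6667)·(-0.5) + (-4.3333)·(-0.5) + (1.6667)·(-2.5) + (-2.3333)·(3.5) + (2.6667)·(1.5)) / 5 = -7/5 = -1.4
  S[Y,Y] = ((-1.5)·(-1.5) + (-0.5)·(-0.5) + (-0.5)·(-0.5) + (-2.5)·(-2.5) + (3.5)·(3.5) + (1.5)·(1.5)) / 5 = 23.5/5 = 4.7

S is symmetric (S[j,i] = S[i,j]). Assembling:

S = [[8.2667, -1.4],
 [-1.4, 4.7]]


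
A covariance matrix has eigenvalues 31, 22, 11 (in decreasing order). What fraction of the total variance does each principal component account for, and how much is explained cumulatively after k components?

Step 1 — total variance = trace(Sigma) = Σ λ_i = 31 + 22 + 11 = 64.

Step 2 — fraction explained by component i = λ_i / Σ λ:
  PC1: 31/64 = 0.4844
  PC2: 22/64 = 0.3438
  PC3: 11/64 = 0.1719

Step 3 — cumulative fraction after k components = (λ_1 + ... + λ_k) / Σ λ:
  k = 1: 31/64 = 0.4844
  k = 2: (31 + 22)/64 = 53/64 = 0.8281
  k = 3: (31 + 22 + 11)/64 = 64/64 = 1

Summary (fraction, with percent):

explained: PC1 0.4844 (48.44%), PC2 0.3438 (34.38%), PC3 0.1719 (17.19%);  cumulative: 0.4844, 0.8281, 1


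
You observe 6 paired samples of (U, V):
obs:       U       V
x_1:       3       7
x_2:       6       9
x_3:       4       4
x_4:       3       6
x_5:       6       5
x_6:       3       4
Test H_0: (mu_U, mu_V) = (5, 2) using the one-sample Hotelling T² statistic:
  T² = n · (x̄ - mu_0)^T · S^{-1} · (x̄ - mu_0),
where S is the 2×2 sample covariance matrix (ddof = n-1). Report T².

Step 1 — sample mean vector:
  mean(U) = (3 + 6 + 4 + 3 + 6 + 3) / 6 = 25/6 = 4.1667
  mean(V) = (7 + 9 + 4 + 6 + 5 + 4) / 6 = 35/6 = 5.8333
  x̄ = (4.1667, 5.8333),  deviation x̄ - mu_0 = (4.1667, 5.8333) - (5, 2) = (-0.8333, 3.8333).

Step 2 — sample covariance matrix, S[i,j] = (1/(n-1)) · Σ_k (x_{k,i} - mean_i) · (x_{k,j} - mean_j), divisor n-1 = 5:
  S[U,U] = ((-1.1667)·(-1.1667) + (1.8333)·(1.8333) + (-0.1667)·(-0.1667) + (-1.1667)·(-1.1667) + (1.8333)·(1.8333) + (-1.1667)·(-1.1667)) / 5 = 10.8333/5 = 2.1667
  S[U,V] = ((-1.1667)·(1.1667) + (1.8333)·(3.1667) + (-0.1667)·(-1.8333) + (-1.1667)·(0.1667) + (1.8333)·(-0.8333) + (-1.1667)·(-1.8333)) / 5 = 5.1667/5 = 1.0333
  S[V,V] = ((1.1667)·(1.1667) + (3.1667)·(3.1667) + (-1.8333)·(-1.8333) + (0.1667)·(0.1667) + (-0.8333)·(-0.8333) + (-1.8333)·(-1.8333)) / 5 = 18.8333/5 = 3.7667
  S = [[2.1667, 1.0333],
 [1.0333, 3.7667]].

Step 3 — invert S. det(S) = 2.1667·3.7667 - (1.0333)² = 7.0933.
  S^{-1} = (1/det) · [[d, -b], [-b, a]] = [[0.531, -0.1457],
 [-0.1457, 0.3055]].

Step 4 — quadratic form (x̄ - mu_0)^T · S^{-1} · (x̄ - mu_0):
  S^{-1} · (x̄ - mu_0) = (-1.0009, 1.2923),
  (x̄ - mu_0)^T · [...] = (-0.8333)·(-1.0009) + (3.8333)·(1.2923) = 5.7879.

Step 5 — scale by n: T² = 6 · 5.7879 = 34.7274.

T² ≈ 34.7274
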